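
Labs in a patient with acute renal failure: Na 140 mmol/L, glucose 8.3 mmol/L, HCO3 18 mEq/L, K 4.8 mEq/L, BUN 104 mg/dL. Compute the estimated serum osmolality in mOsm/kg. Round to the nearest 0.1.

Calculated osmolality = 2·Na + glucose + BUN/2.8
= 2·140 + 8.3 + 104/2.8
= 280 + 8.30 + 37.14
= 325.44 mOsm/kg

325.4 mOsm/kg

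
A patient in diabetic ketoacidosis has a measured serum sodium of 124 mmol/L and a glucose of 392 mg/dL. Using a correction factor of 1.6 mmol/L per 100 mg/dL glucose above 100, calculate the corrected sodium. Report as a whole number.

Corrected Na = measured Na + 1.6 · (glucose − 100)/100
= 124 + 1.6 · (392 − 100)/100
= 124 + 4.7
= 128.7 mmol/L

129 mmol/L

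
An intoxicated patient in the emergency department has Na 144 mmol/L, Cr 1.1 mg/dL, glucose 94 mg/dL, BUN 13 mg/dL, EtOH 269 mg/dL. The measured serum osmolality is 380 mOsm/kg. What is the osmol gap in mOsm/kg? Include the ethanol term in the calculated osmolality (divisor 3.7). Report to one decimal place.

Calculated osmolality = 2·Na + glucose/18 + BUN/2.8 + ethanol/3.7
= 2·144 + 94/18 + 13/2.8 + 269/3.7
= 288 + 5.22 + 4.64 + 72.70
= 370.56 mOsm/kg ≈ 370.6 mOsm/kg
Osmolar gap = measured − calculated = 380 − 370.6 = 9.4 mOsm/kg

9.4 mOsm/kg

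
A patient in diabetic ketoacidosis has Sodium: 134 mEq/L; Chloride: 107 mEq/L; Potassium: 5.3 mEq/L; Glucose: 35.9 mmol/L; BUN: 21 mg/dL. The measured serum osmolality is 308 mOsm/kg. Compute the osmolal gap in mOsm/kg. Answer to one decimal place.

Calculated osmolality = 2·Na + glucose + BUN/2.8
= 2·134 + 35.9 + 21/2.8
= 268 + 35.90 + 7.50
= 311.4 mOsm/kg ≈ 311.4 mOsm/kg
Osmolar gap = measured − calculated = 308 − 311.4 = -3.4 mOsm/kg

-3.4 mOsm/kg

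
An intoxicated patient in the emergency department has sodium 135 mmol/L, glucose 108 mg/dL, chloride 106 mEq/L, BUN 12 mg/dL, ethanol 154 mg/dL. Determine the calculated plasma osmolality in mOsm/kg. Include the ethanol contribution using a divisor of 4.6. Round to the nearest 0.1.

313.8 mOsm/kg

Calculated osmolality = 2·Na + glucose/18 + BUN/2.8 + ethanol/4.6
= 2·135 + 108/18 + 12/2.8 + 154/4.6
= 270 + 6 + 4.29 + 33.48
= 313.77 mOsm/kg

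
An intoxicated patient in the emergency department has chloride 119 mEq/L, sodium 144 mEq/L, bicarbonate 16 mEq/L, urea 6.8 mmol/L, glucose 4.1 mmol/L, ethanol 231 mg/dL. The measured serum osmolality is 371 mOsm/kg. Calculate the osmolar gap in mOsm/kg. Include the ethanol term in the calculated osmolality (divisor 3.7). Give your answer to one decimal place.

9.7 mOsm/kg

Calculated osmolality = 2·Na + glucose + urea + ethanol/3.7
= 2·144 + 4.1 + 6.8 + 231/3.7
= 288 + 4.10 + 6.80 + 62.43
= 361.33 mOsm/kg ≈ 361.3 mOsm/kg
Osmolar gap = measured − calculated = 371 − 361.3 = 9.7 mOsm/kg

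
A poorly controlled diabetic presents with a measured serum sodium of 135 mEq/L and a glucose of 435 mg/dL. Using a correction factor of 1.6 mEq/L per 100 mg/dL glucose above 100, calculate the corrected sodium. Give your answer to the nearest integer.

Corrected Na = measured Na + 1.6 · (glucose − 100)/100
= 135 + 1.6 · (435 − 100)/100
= 135 + 5.4
= 140.4 mEq/L

140 mEq/L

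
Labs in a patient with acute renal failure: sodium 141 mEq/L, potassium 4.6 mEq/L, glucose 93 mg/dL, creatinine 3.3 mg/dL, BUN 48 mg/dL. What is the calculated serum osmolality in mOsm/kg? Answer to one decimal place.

304.3 mOsm/kg

Calculated osmolality = 2·Na + glucose/18 + BUN/2.8
= 2·141 + 93/18 + 48/2.8
= 282 + 5.17 + 17.14
= 304.31 mOsm/kg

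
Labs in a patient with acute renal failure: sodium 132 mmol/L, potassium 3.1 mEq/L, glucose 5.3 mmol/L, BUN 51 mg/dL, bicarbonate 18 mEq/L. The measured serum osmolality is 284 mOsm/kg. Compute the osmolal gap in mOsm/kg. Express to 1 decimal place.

-3.5 mOsm/kg

Calculated osmolality = 2·Na + glucose + BUN/2.8
= 2·132 + 5.3 + 51/2.8
= 264 + 5.30 + 18.21
= 287.51 mOsm/kg ≈ 287.5 mOsm/kg
Osmolar gap = measured − calculated = 284 − 287.5 = -3.5 mOsm/kg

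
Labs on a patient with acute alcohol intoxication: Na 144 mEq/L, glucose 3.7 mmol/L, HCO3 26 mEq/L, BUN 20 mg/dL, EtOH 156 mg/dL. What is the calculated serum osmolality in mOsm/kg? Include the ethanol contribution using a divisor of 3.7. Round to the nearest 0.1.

341.0 mOsm/kg

Calculated osmolality = 2·Na + glucose + BUN/2.8 + ethanol/3.7
= 2·144 + 3.7 + 20/2.8 + 156/3.7
= 288 + 3.70 + 7.14 + 42.16
= 341 mOsm/kg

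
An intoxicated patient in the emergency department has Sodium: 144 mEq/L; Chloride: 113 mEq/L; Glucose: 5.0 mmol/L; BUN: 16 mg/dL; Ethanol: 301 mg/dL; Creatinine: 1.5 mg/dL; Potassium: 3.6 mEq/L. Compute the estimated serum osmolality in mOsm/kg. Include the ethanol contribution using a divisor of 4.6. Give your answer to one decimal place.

364.1 mOsm/kg

Calculated osmolality = 2·Na + glucose + BUN/2.8 + ethanol/4.6
= 2·144 + 5 + 16/2.8 + 301/4.6
= 288 + 5 + 5.71 + 65.43
= 364.14 mOsm/kg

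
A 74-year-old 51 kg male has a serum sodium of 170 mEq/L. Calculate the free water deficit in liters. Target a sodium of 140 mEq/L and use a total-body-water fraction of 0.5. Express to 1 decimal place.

TBW = 0.5 · 51 = 25.5 L
Free water deficit = TBW · (Na/140 − 1)
= 25.5 · (170/140 − 1)
= 25.5 · 0.2143
= 5.46 L

5.5 L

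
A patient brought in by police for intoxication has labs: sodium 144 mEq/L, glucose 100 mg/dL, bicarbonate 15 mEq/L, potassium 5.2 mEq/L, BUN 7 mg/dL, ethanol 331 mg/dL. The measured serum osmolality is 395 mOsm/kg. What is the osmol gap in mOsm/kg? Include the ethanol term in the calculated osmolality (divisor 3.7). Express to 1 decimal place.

Calculated osmolality = 2·Na + glucose/18 + BUN/2.8 + ethanol/3.7
= 2·144 + 100/18 + 7/2.8 + 331/3.7
= 288 + 5.56 + 2.50 + 89.46
= 385.52 mOsm/kg ≈ 385.5 mOsm/kg
Osmolar gap = measured − calculated = 395 − 385.5 = 9.5 mOsm/kg

9.5 mOsm/kg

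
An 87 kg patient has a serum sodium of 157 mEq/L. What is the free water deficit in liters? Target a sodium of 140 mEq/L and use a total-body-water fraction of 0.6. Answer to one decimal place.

6.3 L

TBW = 0.6 · 87 = 52.2 L
Free water deficit = TBW · (Na/140 − 1)
= 52.2 · (157/140 − 1)
= 52.2 · 0.1214
= 6.34 L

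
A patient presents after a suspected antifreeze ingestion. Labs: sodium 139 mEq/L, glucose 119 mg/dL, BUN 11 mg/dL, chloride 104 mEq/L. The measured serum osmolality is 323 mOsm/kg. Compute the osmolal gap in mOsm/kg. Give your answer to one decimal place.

34.5 mOsm/kg

Calculated osmolality = 2·Na + glucose/18 + BUN/2.8
= 2·139 + 119/18 + 11/2.8
= 278 + 6.61 + 3.93
= 288.54 mOsm/kg ≈ 288.5 mOsm/kg
Osmolar gap = measured − calculated = 323 − 288.5 = 34.5 mOsm/kg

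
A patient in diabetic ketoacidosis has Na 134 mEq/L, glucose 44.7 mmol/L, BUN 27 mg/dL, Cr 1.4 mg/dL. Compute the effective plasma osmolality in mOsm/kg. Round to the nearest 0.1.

312.7 mOsm/kg

Effective osmolality excludes urea (freely permeant across cell membranes):
2·Na + glucose
= 2·134 + 44.7
= 268 + 44.7
= 312.7 mOsm/kg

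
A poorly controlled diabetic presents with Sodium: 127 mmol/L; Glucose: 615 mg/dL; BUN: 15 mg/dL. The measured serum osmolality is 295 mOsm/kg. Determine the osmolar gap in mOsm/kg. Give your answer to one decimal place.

Calculated osmolality = 2·Na + glucose/18 + BUN/2.8
= 2·127 + 615/18 + 15/2.8
= 254 + 34.17 + 5.36
= 293.53 mOsm/kg ≈ 293.5 mOsm/kg
Osmolar gap = measured − calculated = 295 − 293.5 = 1.5 mOsm/kg

1.5 mOsm/kg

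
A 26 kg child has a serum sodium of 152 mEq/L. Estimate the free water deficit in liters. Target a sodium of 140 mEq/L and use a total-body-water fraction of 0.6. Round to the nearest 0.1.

TBW = 0.6 · 26 = 15.6 L
Free water deficit = TBW · (Na/140 − 1)
= 15.6 · (152/140 − 1)
= 15.6 · 0.0857
= 1.34 L

1.3 L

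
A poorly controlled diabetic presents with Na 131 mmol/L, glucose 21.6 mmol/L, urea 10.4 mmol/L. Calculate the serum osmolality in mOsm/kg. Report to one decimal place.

294.0 mOsm/kg

Calculated osmolality = 2·Na + glucose + urea
= 2·131 + 21.6 + 10.4
= 262 + 21.60 + 10.40
= 294 mOsm/kg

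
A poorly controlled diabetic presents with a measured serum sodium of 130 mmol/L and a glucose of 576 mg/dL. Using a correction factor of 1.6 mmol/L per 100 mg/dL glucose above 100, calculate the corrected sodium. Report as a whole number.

Corrected Na = measured Na + 1.6 · (glucose − 100)/100
= 130 + 1.6 · (576 − 100)/100
= 130 + 7.6
= 137.6 mmol/L

138 mmol/L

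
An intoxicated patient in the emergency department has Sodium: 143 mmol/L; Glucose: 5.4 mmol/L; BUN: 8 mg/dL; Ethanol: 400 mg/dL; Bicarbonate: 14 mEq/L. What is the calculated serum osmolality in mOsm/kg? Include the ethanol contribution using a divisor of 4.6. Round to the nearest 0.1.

381.2 mOsm/kg

Calculated osmolality = 2·Na + glucose + BUN/2.8 + ethanol/4.6
= 2·143 + 5.4 + 8/2.8 + 400/4.6
= 286 + 5.40 + 2.86 + 86.96
= 381.22 mOsm/kg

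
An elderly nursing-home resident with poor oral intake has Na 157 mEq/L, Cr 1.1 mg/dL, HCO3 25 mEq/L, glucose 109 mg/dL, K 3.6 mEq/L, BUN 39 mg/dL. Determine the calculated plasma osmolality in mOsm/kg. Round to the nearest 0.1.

Calculated osmolality = 2·Na + glucose/18 + BUN/2.8
= 2·157 + 109/18 + 39/2.8
= 314 + 6.06 + 13.93
= 333.99 mOsm/kg

334.0 mOsm/kg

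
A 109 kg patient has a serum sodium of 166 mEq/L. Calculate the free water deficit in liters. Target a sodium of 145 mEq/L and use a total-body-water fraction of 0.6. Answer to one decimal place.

TBW = 0.6 · 109 = 65.4 L
Free water deficit = TBW · (Na/145 − 1)
= 65.4 · (166/145 − 1)
= 65.4 · 0.1448
= 9.47 L

9.5 L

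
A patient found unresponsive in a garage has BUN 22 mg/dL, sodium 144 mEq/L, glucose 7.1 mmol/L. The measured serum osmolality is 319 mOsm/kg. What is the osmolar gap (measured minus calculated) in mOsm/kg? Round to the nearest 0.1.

Calculated osmolality = 2·Na + glucose + BUN/2.8
= 2·144 + 7.1 + 22/2.8
= 288 + 7.10 + 7.86
= 302.96 mOsm/kg ≈ 303.0 mOsm/kg
Osmolar gap = measured − calculated = 319 − 303.0 = 16.0 mOsm/kg

16.0 mOsm/kg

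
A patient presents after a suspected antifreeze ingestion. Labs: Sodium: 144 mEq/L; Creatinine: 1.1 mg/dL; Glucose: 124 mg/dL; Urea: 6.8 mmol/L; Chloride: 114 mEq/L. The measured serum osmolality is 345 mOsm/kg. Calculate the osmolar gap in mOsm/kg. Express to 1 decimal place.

43.3 mOsm/kg

Calculated osmolality = 2·Na + glucose/18 + urea
= 2·144 + 124/18 + 6.8
= 288 + 6.89 + 6.80
= 301.69 mOsm/kg ≈ 301.7 mOsm/kg
Osmolar gap = measured − calculated = 345 − 301.7 = 43.3 mOsm/kg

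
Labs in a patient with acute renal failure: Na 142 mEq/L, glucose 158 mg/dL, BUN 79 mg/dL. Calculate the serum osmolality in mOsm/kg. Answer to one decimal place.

Calculated osmolality = 2·Na + glucose/18 + BUN/2.8
= 2·142 + 158/18 + 79/2.8
= 284 + 8.78 + 28.21
= 320.99 mOsm/kg

321.0 mOsm/kg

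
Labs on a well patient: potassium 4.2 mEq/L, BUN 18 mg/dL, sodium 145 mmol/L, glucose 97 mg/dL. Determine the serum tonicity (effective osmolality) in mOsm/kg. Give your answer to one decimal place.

Effective osmolality excludes urea (freely permeant across cell membranes):
2·Na + glucose/18
= 2·145 + 97/18
= 290 + 5.39
= 295.39 mOsm/kg

295.4 mOsm/kg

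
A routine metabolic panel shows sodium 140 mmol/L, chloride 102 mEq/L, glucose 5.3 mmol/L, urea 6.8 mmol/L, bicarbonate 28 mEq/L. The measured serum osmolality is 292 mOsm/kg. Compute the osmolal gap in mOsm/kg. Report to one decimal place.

-0.1 mOsm/kg

Calculated osmolality = 2·Na + glucose + urea
= 2·140 + 5.3 + 6.8
= 280 + 5.30 + 6.80
= 292.1 mOsm/kg ≈ 292.1 mOsm/kg
Osmolar gap = measured − calculated = 292 − 292.1 = -0.1 mOsm/kg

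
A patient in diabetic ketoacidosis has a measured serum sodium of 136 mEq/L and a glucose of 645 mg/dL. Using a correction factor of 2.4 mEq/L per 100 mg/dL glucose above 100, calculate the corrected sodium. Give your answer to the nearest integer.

Corrected Na = measured Na + 2.4 · (glucose − 100)/100
= 136 + 2.4 · (645 − 100)/100
= 136 + 13.1
= 149.1 mEq/L

149 mEq/L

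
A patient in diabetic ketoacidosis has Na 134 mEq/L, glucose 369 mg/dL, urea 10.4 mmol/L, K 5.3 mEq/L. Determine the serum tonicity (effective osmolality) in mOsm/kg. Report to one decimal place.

Effective osmolality excludes urea (freely permeant across cell membranes):
2·Na + glucose/18
= 2·134 + 369/18
= 268 + 20.5
= 288.5 mOsm/kg

288.5 mOsm/kg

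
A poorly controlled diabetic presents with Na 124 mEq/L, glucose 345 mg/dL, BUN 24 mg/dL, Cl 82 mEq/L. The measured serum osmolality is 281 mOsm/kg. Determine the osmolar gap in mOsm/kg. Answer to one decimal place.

5.3 mOsm/kg

Calculated osmolality = 2·Na + glucose/18 + BUN/2.8
= 2·124 + 345/18 + 24/2.8
= 248 + 19.17 + 8.57
= 275.74 mOsm/kg ≈ 275.7 mOsm/kg
Osmolar gap = measured − calculated = 281 − 275.7 = 5.3 mOsm/kg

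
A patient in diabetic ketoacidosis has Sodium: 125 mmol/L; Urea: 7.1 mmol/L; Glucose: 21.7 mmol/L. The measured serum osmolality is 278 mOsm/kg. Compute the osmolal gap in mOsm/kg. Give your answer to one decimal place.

-0.8 mOsm/kg

Calculated osmolality = 2·Na + glucose + urea
= 2·125 + 21.7 + 7.1
= 250 + 21.70 + 7.10
= 278.8 mOsm/kg ≈ 278.8 mOsm/kg
Osmolar gap = measured − calculated = 278 − 278.8 = -0.8 mOsm/kg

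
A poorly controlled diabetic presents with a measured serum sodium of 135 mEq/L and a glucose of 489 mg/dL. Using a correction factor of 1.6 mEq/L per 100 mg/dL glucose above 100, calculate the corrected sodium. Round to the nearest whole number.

141 mEq/L

Corrected Na = measured Na + 1.6 · (glucose − 100)/100
= 135 + 1.6 · (489 − 100)/100
= 135 + 6.2
= 141.2 mEq/L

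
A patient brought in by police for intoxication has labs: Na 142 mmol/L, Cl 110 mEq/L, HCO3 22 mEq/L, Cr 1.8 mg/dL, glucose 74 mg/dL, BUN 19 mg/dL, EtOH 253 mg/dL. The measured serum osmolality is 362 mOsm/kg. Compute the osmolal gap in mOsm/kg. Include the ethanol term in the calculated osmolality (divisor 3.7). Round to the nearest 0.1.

-1.3 mOsm/kg

Calculated osmolality = 2·Na + glucose/18 + BUN/2.8 + ethanol/3.7
= 2·142 + 74/18 + 19/2.8 + 253/3.7
= 284 + 4.11 + 6.79 + 68.38
= 363.28 mOsm/kg ≈ 363.3 mOsm/kg
Osmolar gap = measured − calculated = 362 − 363.3 = -1.3 mOsm/kg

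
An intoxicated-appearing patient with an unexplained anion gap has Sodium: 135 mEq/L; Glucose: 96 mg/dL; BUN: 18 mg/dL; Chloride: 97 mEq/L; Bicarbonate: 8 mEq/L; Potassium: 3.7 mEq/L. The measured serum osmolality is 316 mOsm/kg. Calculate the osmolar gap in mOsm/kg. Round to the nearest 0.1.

Calculated osmolality = 2·Na + glucose/18 + BUN/2.8
= 2·135 + 96/18 + 18/2.8
= 270 + 5.33 + 6.43
= 281.76 mOsm/kg ≈ 281.8 mOsm/kg
Osmolar gap = measured − calculated = 316 − 281.8 = 34.2 mOsm/kg

34.2 mOsm/kg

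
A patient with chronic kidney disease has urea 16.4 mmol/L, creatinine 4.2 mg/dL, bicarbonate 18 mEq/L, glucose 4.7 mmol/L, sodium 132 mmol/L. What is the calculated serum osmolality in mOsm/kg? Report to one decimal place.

Calculated osmolality = 2·Na + glucose + urea
= 2·132 + 4.7 + 16.4
= 264 + 4.70 + 16.40
= 285.1 mOsm/kg

285.1 mOsm/kg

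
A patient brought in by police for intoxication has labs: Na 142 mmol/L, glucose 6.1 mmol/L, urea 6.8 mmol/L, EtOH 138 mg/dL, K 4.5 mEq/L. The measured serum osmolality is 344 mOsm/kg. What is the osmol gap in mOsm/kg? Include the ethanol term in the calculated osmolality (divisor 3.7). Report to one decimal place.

9.8 mOsm/kg

Calculated osmolality = 2·Na + glucose + urea + ethanol/3.7
= 2·142 + 6.1 + 6.8 + 138/3.7
= 284 + 6.10 + 6.80 + 37.30
= 334.2 mOsm/kg ≈ 334.2 mOsm/kg
Osmolar gap = measured − calculated = 344 − 334.2 = 9.8 mOsm/kg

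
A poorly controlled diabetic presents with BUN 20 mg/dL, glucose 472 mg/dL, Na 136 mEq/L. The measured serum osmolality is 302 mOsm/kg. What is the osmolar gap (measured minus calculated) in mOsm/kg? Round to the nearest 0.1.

-3.4 mOsm/kg

Calculated osmolality = 2·Na + glucose/18 + BUN/2.8
= 2·136 + 472/18 + 20/2.8
= 272 + 26.22 + 7.14
= 305.36 mOsm/kg ≈ 305.4 mOsm/kg
Osmolar gap = measured − calculated = 302 − 305.4 = -3.4 mOsm/kg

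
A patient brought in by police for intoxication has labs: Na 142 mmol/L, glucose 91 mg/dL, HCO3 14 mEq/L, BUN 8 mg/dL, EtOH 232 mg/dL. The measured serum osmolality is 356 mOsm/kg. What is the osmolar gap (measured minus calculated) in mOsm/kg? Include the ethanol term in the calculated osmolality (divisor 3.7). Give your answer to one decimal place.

1.4 mOsm/kg

Calculated osmolality = 2·Na + glucose/18 + BUN/2.8 + ethanol/3.7
= 2·142 + 91/18 + 8/2.8 + 232/3.7
= 284 + 5.06 + 2.86 + 62.70
= 354.62 mOsm/kg ≈ 354.6 mOsm/kg
Osmolar gap = measured − calculated = 356 − 354.6 = 1.4 mOsm/kg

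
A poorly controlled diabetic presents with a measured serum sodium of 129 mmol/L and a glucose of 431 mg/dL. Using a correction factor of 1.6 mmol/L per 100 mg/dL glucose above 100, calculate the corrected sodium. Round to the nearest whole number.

134 mmol/L

Corrected Na = measured Na + 1.6 · (glucose − 100)/100
= 129 + 1.6 · (431 − 100)/100
= 129 + 5.3
= 134.3 mmol/L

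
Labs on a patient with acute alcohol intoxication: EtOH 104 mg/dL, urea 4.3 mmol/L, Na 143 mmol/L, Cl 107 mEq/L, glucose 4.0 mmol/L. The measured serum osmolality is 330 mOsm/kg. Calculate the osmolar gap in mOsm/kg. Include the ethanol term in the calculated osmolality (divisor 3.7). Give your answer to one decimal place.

Calculated osmolality = 2·Na + glucose + urea + ethanol/3.7
= 2·143 + 4 + 4.3 + 104/3.7
= 286 + 4 + 4.30 + 28.11
= 322.41 mOsm/kg ≈ 322.4 mOsm/kg
Osmolar gap = measured − calculated = 330 − 322.4 = 7.6 mOsm/kg

7.6 mOsm/kg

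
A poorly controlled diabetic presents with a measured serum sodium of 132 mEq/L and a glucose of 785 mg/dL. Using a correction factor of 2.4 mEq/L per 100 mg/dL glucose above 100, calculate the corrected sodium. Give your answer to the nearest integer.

Corrected Na = measured Na + 2.4 · (glucose − 100)/100
= 132 + 2.4 · (785 − 100)/100
= 132 + 16.4
= 148.4 mEq/L

148 mEq/L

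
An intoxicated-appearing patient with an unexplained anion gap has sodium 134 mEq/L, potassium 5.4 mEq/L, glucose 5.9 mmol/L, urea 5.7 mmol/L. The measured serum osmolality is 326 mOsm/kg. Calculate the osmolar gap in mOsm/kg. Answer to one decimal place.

Calculated osmolality = 2·Na + glucose + urea
= 2·134 + 5.9 + 5.7
= 268 + 5.90 + 5.70
= 279.6 mOsm/kg ≈ 279.6 mOsm/kg
Osmolar gap = measured − calculated = 326 − 279.6 = 46.4 mOsm/kg

46.4 mOsm/kg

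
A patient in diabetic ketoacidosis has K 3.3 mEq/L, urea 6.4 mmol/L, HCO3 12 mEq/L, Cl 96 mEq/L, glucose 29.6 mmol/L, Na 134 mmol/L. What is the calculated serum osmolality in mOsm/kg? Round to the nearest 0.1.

Calculated osmolality = 2·Na + glucose + urea
= 2·134 + 29.6 + 6.4
= 268 + 29.60 + 6.40
= 304 mOsm/kg

304.0 mOsm/kg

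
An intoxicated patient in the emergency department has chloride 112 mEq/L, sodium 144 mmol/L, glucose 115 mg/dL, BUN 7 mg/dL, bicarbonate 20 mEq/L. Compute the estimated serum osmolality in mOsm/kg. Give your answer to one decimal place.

Calculated osmolality = 2·Na + glucose/18 + BUN/2.8
= 2·144 + 115/18 + 7/2.8
= 288 + 6.39 + 2.50
= 296.89 mOsm/kg

296.9 mOsm/kg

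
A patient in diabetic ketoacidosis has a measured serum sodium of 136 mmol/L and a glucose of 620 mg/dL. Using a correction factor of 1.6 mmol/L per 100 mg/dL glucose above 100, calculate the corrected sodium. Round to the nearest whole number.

Corrected Na = measured Na + 1.6 · (glucose − 100)/100
= 136 + 1.6 · (620 − 100)/100
= 136 + 8.3
= 144.3 mmol/L

144 mmol/L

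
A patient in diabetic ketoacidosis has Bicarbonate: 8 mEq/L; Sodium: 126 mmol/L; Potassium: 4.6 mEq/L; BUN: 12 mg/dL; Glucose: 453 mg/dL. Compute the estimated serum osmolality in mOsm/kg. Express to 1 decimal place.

Calculated osmolality = 2·Na + glucose/18 + BUN/2.8
= 2·126 + 453/18 + 12/2.8
= 252 + 25.17 + 4.29
= 281.46 mOsm/kg

281.5 mOsm/kg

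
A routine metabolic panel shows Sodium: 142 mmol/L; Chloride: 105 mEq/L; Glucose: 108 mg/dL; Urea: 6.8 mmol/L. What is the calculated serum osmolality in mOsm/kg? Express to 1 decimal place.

Calculated osmolality = 2·Na + glucose/18 + urea
= 2·142 + 108/18 + 6.8
= 284 + 6 + 6.80
= 296.8 mOsm/kg

296.8 mOsm/kg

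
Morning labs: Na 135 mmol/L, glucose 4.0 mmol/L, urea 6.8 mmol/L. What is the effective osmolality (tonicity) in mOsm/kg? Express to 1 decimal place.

Effective osmolality excludes urea (freely permeant across cell membranes):
2·Na + glucose
= 2·135 + 4
= 270 + 4
= 274 mOsm/kg

274.0 mOsm/kg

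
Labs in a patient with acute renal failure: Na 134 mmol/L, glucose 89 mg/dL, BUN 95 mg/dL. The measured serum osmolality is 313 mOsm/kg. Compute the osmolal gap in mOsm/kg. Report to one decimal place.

6.1 mOsm/kg

Calculated osmolality = 2·Na + glucose/18 + BUN/2.8
= 2·134 + 89/18 + 95/2.8
= 268 + 4.94 + 33.93
= 306.87 mOsm/kg ≈ 306.9 mOsm/kg
Osmolar gap = measured − calculated = 313 − 306.9 = 6.1 mOsm/kg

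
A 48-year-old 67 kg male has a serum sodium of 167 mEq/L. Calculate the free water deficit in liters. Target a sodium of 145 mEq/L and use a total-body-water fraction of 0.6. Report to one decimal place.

TBW = 0.6 · 67 = 40.2 L
Free water deficit = TBW · (Na/145 − 1)
= 40.2 · (167/145 − 1)
= 40.2 · 0.1517
= 6.1 L

6.1 L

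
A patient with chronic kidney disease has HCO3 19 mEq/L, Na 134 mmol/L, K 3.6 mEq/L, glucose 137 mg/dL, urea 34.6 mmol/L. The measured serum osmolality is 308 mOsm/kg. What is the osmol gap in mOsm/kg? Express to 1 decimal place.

-2.2 mOsm/kg

Calculated osmolality = 2·Na + glucose/18 + urea
= 2·134 + 137/18 + 34.6
= 268 + 7.61 + 34.60
= 310.21 mOsm/kg ≈ 310.2 mOsm/kg
Osmolar gap = measured − calculated = 308 − 310.2 = -2.2 mOsm/kg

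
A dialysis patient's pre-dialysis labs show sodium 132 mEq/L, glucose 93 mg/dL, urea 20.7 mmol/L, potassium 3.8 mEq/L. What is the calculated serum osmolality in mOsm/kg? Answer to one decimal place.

289.9 mOsm/kg

Calculated osmolality = 2·Na + glucose/18 + urea
= 2·132 + 93/18 + 20.7
= 264 + 5.17 + 20.70
= 289.87 mOsm/kg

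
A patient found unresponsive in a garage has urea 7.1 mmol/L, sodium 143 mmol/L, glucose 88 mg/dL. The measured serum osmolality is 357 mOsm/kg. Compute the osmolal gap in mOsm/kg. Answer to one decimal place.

59.0 mOsm/kg

Calculated osmolality = 2·Na + glucose/18 + urea
= 2·143 + 88/18 + 7.1
= 286 + 4.89 + 7.10
= 297.99 mOsm/kg ≈ 298.0 mOsm/kg
Osmolar gap = measured − calculated = 357 − 298.0 = 59.0 mOsm/kg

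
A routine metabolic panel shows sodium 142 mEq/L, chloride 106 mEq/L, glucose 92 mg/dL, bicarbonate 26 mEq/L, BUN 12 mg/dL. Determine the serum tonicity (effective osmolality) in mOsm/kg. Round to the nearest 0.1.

Effective osmolality excludes urea (freely permeant across cell membranes):
2·Na + glucose/18
= 2·142 + 92/18
= 284 + 5.11
= 289.11 mOsm/kg

289.1 mOsm/kg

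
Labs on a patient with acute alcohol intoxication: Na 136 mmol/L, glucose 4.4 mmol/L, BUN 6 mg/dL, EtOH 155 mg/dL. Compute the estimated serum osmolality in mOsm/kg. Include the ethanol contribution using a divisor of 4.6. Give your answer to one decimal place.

Calculated osmolality = 2·Na + glucose + BUN/2.8 + ethanol/4.6
= 2·136 + 4.4 + 6/2.8 + 155/4.6
= 272 + 4.40 + 2.14 + 33.70
= 312.24 mOsm/kg

312.2 mOsm/kg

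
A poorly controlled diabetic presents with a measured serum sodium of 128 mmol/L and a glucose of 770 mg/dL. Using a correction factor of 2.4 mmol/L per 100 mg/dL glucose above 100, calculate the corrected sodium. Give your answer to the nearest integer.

144 mmol/L

Corrected Na = measured Na + 2.4 · (glucose − 100)/100
= 128 + 2.4 · (770 − 100)/100
= 128 + 16.1
= 144.1 mmol/L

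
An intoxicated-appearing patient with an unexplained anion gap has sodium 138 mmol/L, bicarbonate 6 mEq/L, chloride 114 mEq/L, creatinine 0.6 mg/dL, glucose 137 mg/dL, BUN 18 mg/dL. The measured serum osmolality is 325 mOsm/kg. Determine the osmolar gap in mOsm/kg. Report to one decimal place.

35.0 mOsm/kg

Calculated osmolality = 2·Na + glucose/18 + BUN/2.8
= 2·138 + 137/18 + 18/2.8
= 276 + 7.61 + 6.43
= 290.04 mOsm/kg ≈ 290.0 mOsm/kg
Osmolar gap = measured − calculated = 325 − 290.0 = 35.0 mOsm/kg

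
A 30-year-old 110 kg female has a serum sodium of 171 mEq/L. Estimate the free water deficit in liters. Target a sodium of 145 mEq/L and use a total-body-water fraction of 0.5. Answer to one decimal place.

9.9 L

TBW = 0.5 · 110 = 55 L
Free water deficit = TBW · (Na/145 − 1)
= 55 · (171/145 − 1)
= 55 · 0.1793
= 9.86 L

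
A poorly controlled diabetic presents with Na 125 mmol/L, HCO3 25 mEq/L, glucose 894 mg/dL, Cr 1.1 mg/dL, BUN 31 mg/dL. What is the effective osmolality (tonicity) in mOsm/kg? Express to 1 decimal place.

Effective osmolality excludes urea (freely permeant across cell membranes):
2·Na + glucose/18
= 2·125 + 894/18
= 250 + 49.67
= 299.67 mOsm/kg

299.7 mOsm/kg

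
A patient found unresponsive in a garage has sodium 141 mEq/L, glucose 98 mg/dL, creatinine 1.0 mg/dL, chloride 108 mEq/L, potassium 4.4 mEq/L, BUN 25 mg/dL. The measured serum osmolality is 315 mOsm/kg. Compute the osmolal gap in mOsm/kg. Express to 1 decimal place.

18.6 mOsm/kg

Calculated osmolality = 2·Na + glucose/18 + BUN/2.8
= 2·141 + 98/18 + 25/2.8
= 282 + 5.44 + 8.93
= 296.37 mOsm/kg ≈ 296.4 mOsm/kg
Osmolar gap = measured − calculated = 315 − 296.4 = 18.6 mOsm/kg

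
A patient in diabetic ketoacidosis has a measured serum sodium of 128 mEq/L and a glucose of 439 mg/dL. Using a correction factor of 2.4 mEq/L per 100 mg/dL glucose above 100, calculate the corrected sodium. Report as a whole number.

Corrected Na = measured Na + 2.4 · (glucose − 100)/100
= 128 + 2.4 · (439 − 100)/100
= 128 + 8.1
= 136.1 mEq/L

136 mEq/L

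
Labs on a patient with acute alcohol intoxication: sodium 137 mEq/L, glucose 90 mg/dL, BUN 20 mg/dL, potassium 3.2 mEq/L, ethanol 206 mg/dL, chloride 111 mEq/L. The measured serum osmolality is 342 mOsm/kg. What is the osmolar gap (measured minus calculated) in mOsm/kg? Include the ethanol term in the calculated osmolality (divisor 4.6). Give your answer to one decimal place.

Calculated osmolality = 2·Na + glucose/18 + BUN/2.8 + ethanol/4.6
= 2·137 + 90/18 + 20/2.8 + 206/4.6
= 274 + 5 + 7.14 + 44.78
= 330.92 mOsm/kg ≈ 330.9 mOsm/kg
Osmolar gap = measured − calculated = 342 − 330.9 = 11.1 mOsm/kg

11.1 mOsm/kg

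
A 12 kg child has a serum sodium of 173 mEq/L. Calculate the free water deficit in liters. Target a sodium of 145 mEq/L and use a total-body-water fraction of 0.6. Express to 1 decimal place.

1.4 L

TBW = 0.6 · 12 = 7.2 L
Free water deficit = TBW · (Na/145 − 1)
= 7.2 · (173/145 − 1)
= 7.2 · 0.1931
= 1.39 L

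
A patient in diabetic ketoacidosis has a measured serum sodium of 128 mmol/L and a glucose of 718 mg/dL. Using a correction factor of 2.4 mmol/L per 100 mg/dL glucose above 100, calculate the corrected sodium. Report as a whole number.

143 mmol/L

Corrected Na = measured Na + 2.4 · (glucose − 100)/100
= 128 + 2.4 · (718 − 100)/100
= 128 + 14.8
= 142.8 mmol/L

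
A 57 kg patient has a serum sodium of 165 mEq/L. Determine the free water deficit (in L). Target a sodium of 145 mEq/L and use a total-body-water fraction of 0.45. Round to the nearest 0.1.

TBW = 0.45 · 57 = 25.65 L
Free water deficit = TBW · (Na/145 − 1)
= 25.65 · (165/145 − 1)
= 25.65 · 0.1379
= 3.54 L

3.5 L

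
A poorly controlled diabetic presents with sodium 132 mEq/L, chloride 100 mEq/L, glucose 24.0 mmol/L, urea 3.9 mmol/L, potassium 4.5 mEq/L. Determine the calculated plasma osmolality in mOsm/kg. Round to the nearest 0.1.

291.9 mOsm/kg

Calculated osmolality = 2·Na + glucose + urea
= 2·132 + 24 + 3.9
= 264 + 24 + 3.90
= 291.9 mOsm/kg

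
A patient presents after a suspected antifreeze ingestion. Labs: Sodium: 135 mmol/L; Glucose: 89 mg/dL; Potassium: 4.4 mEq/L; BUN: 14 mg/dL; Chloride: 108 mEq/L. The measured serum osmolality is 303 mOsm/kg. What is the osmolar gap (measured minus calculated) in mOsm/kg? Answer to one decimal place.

Calculated osmolality = 2·Na + glucose/18 + BUN/2.8
= 2·135 + 89/18 + 14/2.8
= 270 + 4.94 + 5
= 279.94 mOsm/kg ≈ 279.9 mOsm/kg
Osmolar gap = measured − calculated = 303 − 279.9 = 23.1 mOsm/kg

23.1 mOsm/kg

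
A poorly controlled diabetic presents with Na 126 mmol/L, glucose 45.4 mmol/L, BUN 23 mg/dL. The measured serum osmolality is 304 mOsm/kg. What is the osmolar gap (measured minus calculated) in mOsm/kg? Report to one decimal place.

Calculated osmolality = 2·Na + glucose + BUN/2.8
= 2·126 + 45.4 + 23/2.8
= 252 + 45.40 + 8.21
= 305.61 mOsm/kg ≈ 305.6 mOsm/kg
Osmolar gap = measured − calculated = 304 − 305.6 = -1.6 mOsm/kg

-1.6 mOsm/kg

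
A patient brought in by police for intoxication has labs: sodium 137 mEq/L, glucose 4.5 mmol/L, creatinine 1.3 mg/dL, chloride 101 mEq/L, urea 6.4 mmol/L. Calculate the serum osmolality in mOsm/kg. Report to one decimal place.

Calculated osmolality = 2·Na + glucose + urea
= 2·137 + 4.5 + 6.4
= 274 + 4.50 + 6.40
= 284.9 mOsm/kg

284.9 mOsm/kg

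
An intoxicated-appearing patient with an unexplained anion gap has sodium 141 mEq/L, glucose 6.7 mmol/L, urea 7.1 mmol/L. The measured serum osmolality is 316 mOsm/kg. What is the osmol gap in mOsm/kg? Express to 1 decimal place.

Calculated osmolality = 2·Na + glucose + urea
= 2·141 + 6.7 + 7.1
= 282 + 6.70 + 7.10
= 295.8 mOsm/kg ≈ 295.8 mOsm/kg
Osmolar gap = measured − calculated = 316 − 295.8 = 20.2 mOsm/kg

20.2 mOsm/kg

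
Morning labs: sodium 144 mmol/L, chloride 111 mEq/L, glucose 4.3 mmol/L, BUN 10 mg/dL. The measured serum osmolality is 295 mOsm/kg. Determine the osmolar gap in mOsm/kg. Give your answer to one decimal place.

Calculated osmolality = 2·Na + glucose + BUN/2.8
= 2·144 + 4.3 + 10/2.8
= 288 + 4.30 + 3.57
= 295.87 mOsm/kg ≈ 295.9 mOsm/kg
Osmolar gap = measured − calculated = 295 − 295.9 = -0.9 mOsm/kg

-0.9 mOsm/kg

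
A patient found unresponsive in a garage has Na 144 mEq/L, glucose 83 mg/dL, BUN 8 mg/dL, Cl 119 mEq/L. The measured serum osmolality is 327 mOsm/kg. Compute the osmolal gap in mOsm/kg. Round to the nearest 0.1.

Calculated osmolality = 2·Na + glucose/18 + BUN/2.8
= 2·144 + 83/18 + 8/2.8
= 288 + 4.61 + 2.86
= 295.47 mOsm/kg ≈ 295.5 mOsm/kg
Osmolar gap = measured − calculated = 327 − 295.5 = 31.5 mOsm/kg

31.5 mOsm/kg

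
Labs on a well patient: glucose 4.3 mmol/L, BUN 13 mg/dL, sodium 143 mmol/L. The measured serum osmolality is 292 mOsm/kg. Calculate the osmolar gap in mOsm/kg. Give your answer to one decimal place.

-2.9 mOsm/kg

Calculated osmolality = 2·Na + glucose + BUN/2.8
= 2·143 + 4.3 + 13/2.8
= 286 + 4.30 + 4.64
= 294.94 mOsm/kg ≈ 294.9 mOsm/kg
Osmolar gap = measured − calculated = 292 − 294.9 = -2.9 mOsm/kg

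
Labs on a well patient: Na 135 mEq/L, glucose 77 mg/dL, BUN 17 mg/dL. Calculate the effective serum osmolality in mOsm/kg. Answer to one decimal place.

Effective osmolality excludes urea (freely permeant across cell membranes):
2·Na + glucose/18
= 2·135 + 77/18
= 270 + 4.28
= 274.28 mOsm/kg

274.3 mOsm/kg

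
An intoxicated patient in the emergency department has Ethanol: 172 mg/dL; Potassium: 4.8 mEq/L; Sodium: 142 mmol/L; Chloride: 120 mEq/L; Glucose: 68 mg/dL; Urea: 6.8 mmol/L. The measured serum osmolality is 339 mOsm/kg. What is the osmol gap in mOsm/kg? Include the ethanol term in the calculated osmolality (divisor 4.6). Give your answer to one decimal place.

7.0 mOsm/kg

Calculated osmolality = 2·Na + glucose/18 + urea + ethanol/4.6
= 2·142 + 68/18 + 6.8 + 172/4.6
= 284 + 3.78 + 6.80 + 37.39
= 331.97 mOsm/kg ≈ 332.0 mOsm/kg
Osmolar gap = measured − calculated = 339 − 332.0 = 7.0 mOsm/kg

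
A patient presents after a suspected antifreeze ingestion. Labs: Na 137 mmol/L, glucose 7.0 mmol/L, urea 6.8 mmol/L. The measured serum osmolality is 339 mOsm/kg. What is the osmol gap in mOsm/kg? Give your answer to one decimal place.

51.2 mOsm/kg

Calculated osmolality = 2·Na + glucose + urea
= 2·137 + 7 + 6.8
= 274 + 7 + 6.80
= 287.8 mOsm/kg ≈ 287.8 mOsm/kg
Osmolar gap = measured − calculated = 339 − 287.8 = 51.2 mOsm/kg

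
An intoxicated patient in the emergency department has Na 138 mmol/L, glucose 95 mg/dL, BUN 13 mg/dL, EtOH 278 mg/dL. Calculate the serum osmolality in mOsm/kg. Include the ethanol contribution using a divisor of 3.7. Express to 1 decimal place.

361.1 mOsm/kg

Calculated osmolality = 2·Na + glucose/18 + BUN/2.8 + ethanol/3.7
= 2·138 + 95/18 + 13/2.8 + 278/3.7
= 276 + 5.28 + 4.64 + 75.14
= 361.06 mOsm/kg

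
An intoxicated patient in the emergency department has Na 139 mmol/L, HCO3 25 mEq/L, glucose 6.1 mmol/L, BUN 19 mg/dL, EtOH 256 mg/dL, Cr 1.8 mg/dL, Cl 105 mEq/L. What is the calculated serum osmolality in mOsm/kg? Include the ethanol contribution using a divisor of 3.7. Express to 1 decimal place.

Calculated osmolality = 2·Na + glucose + BUN/2.8 + ethanol/3.7
= 2·139 + 6.1 + 19/2.8 + 256/3.7
= 278 + 6.10 + 6.79 + 69.19
= 360.08 mOsm/kg

360.1 mOsm/kg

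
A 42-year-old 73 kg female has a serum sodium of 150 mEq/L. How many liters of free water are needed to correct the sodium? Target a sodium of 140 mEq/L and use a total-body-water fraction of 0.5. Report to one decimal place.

2.6 L

TBW = 0.5 · 73 = 36.5 L
Free water deficit = TBW · (Na/140 − 1)
= 36.5 · (150/140 − 1)
= 36.5 · 0.0714
= 2.61 L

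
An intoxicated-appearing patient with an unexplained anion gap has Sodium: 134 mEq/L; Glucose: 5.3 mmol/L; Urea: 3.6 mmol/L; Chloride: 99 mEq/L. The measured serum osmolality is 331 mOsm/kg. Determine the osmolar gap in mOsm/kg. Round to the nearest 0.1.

54.1 mOsm/kg

Calculated osmolality = 2·Na + glucose + urea
= 2·134 + 5.3 + 3.6
= 268 + 5.30 + 3.60
= 276.9 mOsm/kg ≈ 276.9 mOsm/kg
Osmolar gap = measured − calculated = 331 − 276.9 = 54.1 mOsm/kg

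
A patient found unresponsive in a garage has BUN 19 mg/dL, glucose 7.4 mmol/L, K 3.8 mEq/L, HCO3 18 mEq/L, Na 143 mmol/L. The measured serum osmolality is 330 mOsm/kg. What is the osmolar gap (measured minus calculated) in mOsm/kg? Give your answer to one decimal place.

29.8 mOsm/kg

Calculated osmolality = 2·Na + glucose + BUN/2.8
= 2·143 + 7.4 + 19/2.8
= 286 + 7.40 + 6.79
= 300.19 mOsm/kg ≈ 300.2 mOsm/kg
Osmolar gap = measured − calculated = 330 − 300.2 = 29.8 mOsm/kg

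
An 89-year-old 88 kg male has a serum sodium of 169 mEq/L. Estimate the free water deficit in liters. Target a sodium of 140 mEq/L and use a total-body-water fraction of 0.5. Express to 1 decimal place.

TBW = 0.5 · 88 = 44 L
Free water deficit = TBW · (Na/140 − 1)
= 44 · (169/140 − 1)
= 44 · 0.2071
= 9.11 L

9.1 L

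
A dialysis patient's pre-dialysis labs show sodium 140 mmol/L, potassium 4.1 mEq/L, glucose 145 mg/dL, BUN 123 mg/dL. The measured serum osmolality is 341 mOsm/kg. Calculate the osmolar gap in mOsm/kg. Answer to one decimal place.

9.0 mOsm/kg

Calculated osmolality = 2·Na + glucose/18 + BUN/2.8
= 2·140 + 145/18 + 123/2.8
= 280 + 8.06 + 43.93
= 331.99 mOsm/kg ≈ 332.0 mOsm/kg
Osmolar gap = measured − calculated = 341 − 332.0 = 9.0 mOsm/kg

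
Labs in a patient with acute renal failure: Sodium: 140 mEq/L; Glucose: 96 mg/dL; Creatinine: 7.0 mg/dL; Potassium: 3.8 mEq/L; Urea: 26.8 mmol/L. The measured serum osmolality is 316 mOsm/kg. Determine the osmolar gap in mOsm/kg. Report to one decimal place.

Calculated osmolality = 2·Na + glucose/18 + urea
= 2·140 + 96/18 + 26.8
= 280 + 5.33 + 26.80
= 312.13 mOsm/kg ≈ 312.1 mOsm/kg
Osmolar gap = measured − calculated = 316 − 312.1 = 3.9 mOsm/kg

3.9 mOsm/kg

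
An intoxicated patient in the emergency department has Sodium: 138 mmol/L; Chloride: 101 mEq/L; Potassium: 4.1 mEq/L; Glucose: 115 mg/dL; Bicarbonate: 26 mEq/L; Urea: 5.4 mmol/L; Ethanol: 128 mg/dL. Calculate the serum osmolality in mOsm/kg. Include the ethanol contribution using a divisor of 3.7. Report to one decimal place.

322.4 mOsm/kg

Calculated osmolality = 2·Na + glucose/18 + urea + ethanol/3.7
= 2·138 + 115/18 + 5.4 + 128/3.7
= 276 + 6.39 + 5.40 + 34.59
= 322.38 mOsm/kg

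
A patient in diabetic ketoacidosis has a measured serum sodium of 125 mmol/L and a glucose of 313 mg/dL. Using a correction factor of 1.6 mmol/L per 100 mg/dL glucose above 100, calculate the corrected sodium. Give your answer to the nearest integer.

Corrected Na = measured Na + 1.6 · (glucose − 100)/100
= 125 + 1.6 · (313 − 100)/100
= 125 + 3.4
= 128.4 mmol/L

128 mmol/L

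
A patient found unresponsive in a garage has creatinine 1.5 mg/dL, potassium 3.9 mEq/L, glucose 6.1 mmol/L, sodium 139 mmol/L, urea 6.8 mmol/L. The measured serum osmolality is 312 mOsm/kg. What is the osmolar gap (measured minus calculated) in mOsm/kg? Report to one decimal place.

21.1 mOsm/kg

Calculated osmolality = 2·Na + glucose + urea
= 2·139 + 6.1 + 6.8
= 278 + 6.10 + 6.80
= 290.9 mOsm/kg ≈ 290.9 mOsm/kg
Osmolar gap = measured − calculated = 312 − 290.9 = 21.1 mOsm/kg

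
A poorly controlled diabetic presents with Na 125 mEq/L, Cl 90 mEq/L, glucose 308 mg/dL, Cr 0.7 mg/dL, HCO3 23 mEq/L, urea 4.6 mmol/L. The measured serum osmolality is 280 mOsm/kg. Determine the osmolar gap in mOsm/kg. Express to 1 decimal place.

Calculated osmolality = 2·Na + glucose/18 + urea
= 2·125 + 308/18 + 4.6
= 250 + 17.11 + 4.60
= 271.71 mOsm/kg ≈ 271.7 mOsm/kg
Osmolar gap = measured − calculated = 280 − 271.7 = 8.3 mOsm/kg

8.3 mOsm/kg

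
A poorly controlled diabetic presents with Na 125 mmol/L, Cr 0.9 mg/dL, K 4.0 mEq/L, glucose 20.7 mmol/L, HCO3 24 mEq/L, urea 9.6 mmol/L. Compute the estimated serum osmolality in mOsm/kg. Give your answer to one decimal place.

Calculated osmolality = 2·Na + glucose + urea
= 2·125 + 20.7 + 9.6
= 250 + 20.70 + 9.60
= 280.3 mOsm/kg

280.3 mOsm/kg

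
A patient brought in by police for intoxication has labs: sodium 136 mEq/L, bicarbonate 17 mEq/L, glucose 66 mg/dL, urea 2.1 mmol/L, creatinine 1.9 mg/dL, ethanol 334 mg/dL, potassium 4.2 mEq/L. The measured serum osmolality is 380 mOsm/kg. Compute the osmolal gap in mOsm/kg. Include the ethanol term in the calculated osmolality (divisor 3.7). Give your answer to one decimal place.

12.0 mOsm/kg

Calculated osmolality = 2·Na + glucose/18 + urea + ethanol/3.7
= 2·136 + 66/18 + 2.1 + 334/3.7
= 272 + 3.67 + 2.10 + 90.27
= 368.04 mOsm/kg ≈ 368.0 mOsm/kg
Osmolar gap = measured − calculated = 380 − 368.0 = 12.0 mOsm/kg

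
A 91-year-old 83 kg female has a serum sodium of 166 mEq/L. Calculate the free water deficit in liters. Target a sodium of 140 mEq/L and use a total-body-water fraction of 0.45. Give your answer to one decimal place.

6.9 L

TBW = 0.45 · 83 = 37.35 L
Free water deficit = TBW · (Na/140 − 1)
= 37.35 · (166/140 − 1)
= 37.35 · 0.1857
= 6.94 L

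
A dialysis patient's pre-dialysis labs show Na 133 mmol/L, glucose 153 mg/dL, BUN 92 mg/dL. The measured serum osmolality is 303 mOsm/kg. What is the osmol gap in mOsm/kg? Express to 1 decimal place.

Calculated osmolality = 2·Na + glucose/18 + BUN/2.8
= 2·133 + 153/18 + 92/2.8
= 266 + 8.50 + 32.86
= 307.36 mOsm/kg ≈ 307.4 mOsm/kg
Osmolar gap = measured − calculated = 303 − 307.4 = -4.4 mOsm/kg

-4.4 mOsm/kg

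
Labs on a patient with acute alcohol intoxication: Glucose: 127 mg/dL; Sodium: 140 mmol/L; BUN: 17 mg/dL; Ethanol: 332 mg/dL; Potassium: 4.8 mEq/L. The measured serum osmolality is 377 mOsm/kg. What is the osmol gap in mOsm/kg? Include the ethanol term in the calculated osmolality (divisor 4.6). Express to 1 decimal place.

11.7 mOsm/kg

Calculated osmolality = 2·Na + glucose/18 + BUN/2.8 + ethanol/4.6
= 2·140 + 127/18 + 17/2.8 + 332/4.6
= 280 + 7.06 + 6.07 + 72.17
= 365.3 mOsm/kg ≈ 365.3 mOsm/kg
Osmolar gap = measured − calculated = 377 − 365.3 = 11.7 mOsm/kg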